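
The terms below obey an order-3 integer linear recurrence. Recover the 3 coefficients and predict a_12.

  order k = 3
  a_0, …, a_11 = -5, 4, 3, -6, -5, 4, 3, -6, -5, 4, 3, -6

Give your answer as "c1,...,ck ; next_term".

1,-1,1 ; -5

  a_3 = 1·3 + -1·4 + 1·-5 = -6
  a_4 = 1·-6 + -1·3 + 1·4 = -5
  a_5 = 1·-5 + -1·-6 + 1·3 = 4
  a_6 = 1·4 + -1·-5 + 1·-6 = 3
  a_7 = 1·3 + -1·4 + 1·-5 = -6
  a_8 = 1·-6 + -1·3 + 1·4 = -5
  a_9 = 1·-5 + -1·-6 + 1·3 = 4
  a_10 = 1·4 + -1·-5 + 1·-6 = 3
  a_11 = 1·3 + -1·4 + 1·-5 = -6
  a_12 = 1·-6 + -1·3 + 1·4 = -5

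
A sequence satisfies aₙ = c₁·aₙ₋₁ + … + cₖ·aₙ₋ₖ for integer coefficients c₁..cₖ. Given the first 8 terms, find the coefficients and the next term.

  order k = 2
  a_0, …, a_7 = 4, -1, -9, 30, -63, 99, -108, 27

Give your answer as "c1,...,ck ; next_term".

-3,-3 ; 243

  a_2 = -3·-1 + -3·4 = -9
  a_3 = -3·-9 + -3·-1 = 30
  a_4 = -3·30 + -3·-9 = -63
  a_5 = -3·-63 + -3·30 = 99
  a_6 = -3·99 + -3·-63 = -108
  a_7 = -3·-108 + -3·99 = 27
  a_8 = -3·27 + -3·-108 = 243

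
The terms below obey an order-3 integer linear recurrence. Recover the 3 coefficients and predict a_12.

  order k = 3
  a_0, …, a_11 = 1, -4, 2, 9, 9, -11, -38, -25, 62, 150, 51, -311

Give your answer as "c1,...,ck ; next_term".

  a_3 = 1·2 + -2·-4 + -1·1 = 9
  a_4 = 1·9 + -2·2 + -1·-4 = 9
  a_5 = 1·9 + -2·9 + -1·2 = -11
  a_6 = 1·-11 + -2·9 + -1·9 = -38
  a_7 = 1·-38 + -2·-11 + -1·9 = -25
  a_8 = 1·-25 + -2·-38 + -1·-11 = 62
  a_9 = 1·62 + -2·-25 + -1·-38 = 150
  a_10 = 1·150 + -2·62 + -1·-25 = 51
  a_11 = 1·51 + -2·150 + -1·62 = -311
  a_12 = 1·-311 + -2·51 + -1·150 = -563

1,-2,-1 ; -563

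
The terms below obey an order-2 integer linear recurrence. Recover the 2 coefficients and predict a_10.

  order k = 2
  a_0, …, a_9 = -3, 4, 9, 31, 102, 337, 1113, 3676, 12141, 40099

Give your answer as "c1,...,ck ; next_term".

  a_2 = 3·4 + 1·-3 = 9
  a_3 = 3·9 + 1·4 = 31
  a_4 = 3·31 + 1·9 = 102
  a_5 = 3·102 + 1·31 = 337
  a_6 = 3·337 + 1·102 = 1113
  a_7 = 3·1113 + 1·337 = 3676
  a_8 = 3·3676 + 1·1113 = 12141
  a_9 = 3·12141 + 1·3676 = 40099
  a_10 = 3·40099 + 1·12141 = 132438

3,1 ; 132438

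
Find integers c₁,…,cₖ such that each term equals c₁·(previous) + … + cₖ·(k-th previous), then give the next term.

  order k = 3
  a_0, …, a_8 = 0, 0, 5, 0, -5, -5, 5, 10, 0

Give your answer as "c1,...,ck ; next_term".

  a_3 = 0·5 + -1·0 + -1·0 = 0
  a_4 = 0·0 + -1·5 + -1·0 = -5
  a_5 = 0·-5 + -1·0 + -1·5 = -5
  a_6 = 0·-5 + -1·-5 + -1·0 = 5
  a_7 = 0·5 + -1·-5 + -1·-5 = 10
  a_8 = 0·10 + -1·5 + -1·-5 = 0
  a_9 = 0·0 + -1·10 + -1·5 = -15

0,-1,-1 ; -15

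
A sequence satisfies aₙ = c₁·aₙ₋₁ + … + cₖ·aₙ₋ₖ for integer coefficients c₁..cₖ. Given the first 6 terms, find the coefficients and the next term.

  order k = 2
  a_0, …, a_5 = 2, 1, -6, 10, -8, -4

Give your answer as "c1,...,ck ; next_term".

-2,-2 ; 24

  a_2 = -2·1 + -2·2 = -6
  a_3 = -2·-6 + -2·1 = 10
  a_4 = -2·10 + -2·-6 = -8
  a_5 = -2·-8 + -2·10 = -4
  a_6 = -2·-4 + -2·-8 = 24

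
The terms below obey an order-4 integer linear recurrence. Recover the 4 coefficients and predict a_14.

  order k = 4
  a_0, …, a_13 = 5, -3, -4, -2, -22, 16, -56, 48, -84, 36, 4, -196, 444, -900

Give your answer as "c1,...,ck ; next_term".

-1,2,2,-2 ; 1388

  a_4 = -1·-2 + 2·-4 + 2·-3 + -2·5 = -22
  a_5 = -1·-22 + 2·-2 + 2·-4 + -2·-3 = 16
  a_6 = -1·16 + 2·-22 + 2·-2 + -2·-4 = -56
  a_7 = -1·-56 + 2·16 + 2·-22 + -2·-2 = 48
  a_8 = -1·48 + 2·-56 + 2·16 + -2·-22 = -84
  a_9 = -1·-84 + 2·48 + 2·-56 + -2·16 = 36
  a_10 = -1·36 + 2·-84 + 2·48 + -2·-56 = 4
  a_11 = -1·4 + 2·36 + 2·-84 + -2·48 = -196
  a_12 = -1·-196 + 2·4 + 2·36 + -2·-84 = 444
  a_13 = -1·444 + 2·-196 + 2·4 + -2·36 = -900
  a_14 = -1·-900 + 2·444 + 2·-196 + -2·4 = 1388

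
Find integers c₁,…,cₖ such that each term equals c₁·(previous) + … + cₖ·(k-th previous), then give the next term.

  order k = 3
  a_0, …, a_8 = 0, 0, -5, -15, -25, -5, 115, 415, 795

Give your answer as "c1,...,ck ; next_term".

  a_3 = 3·-5 + -4·0 + -2·0 = -15
  a_4 = 3·-15 + -4·-5 + -2·0 = -25
  a_5 = 3·-25 + -4·-15 + -2·-5 = -5
  a_6 = 3·-5 + -4·-25 + -2·-15 = 115
  a_7 = 3·115 + -4·-5 + -2·-25 = 415
  a_8 = 3·415 + -4·115 + -2·-5 = 795
  a_9 = 3·795 + -4·415 + -2·115 = 495

3,-4,-2 ; 495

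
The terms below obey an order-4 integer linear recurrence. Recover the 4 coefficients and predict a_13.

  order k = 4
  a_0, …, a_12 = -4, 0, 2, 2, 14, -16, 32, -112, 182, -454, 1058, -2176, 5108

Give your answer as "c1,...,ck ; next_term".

-1,2,-3,-3 ; -11272

  a_4 = -1·2 + 2·2 + -3·0 + -3·-4 = 14
  a_5 = -1·14 + 2·2 + -3·2 + -3·0 = -16
  a_6 = -1·-16 + 2·14 + -3·2 + -3·2 = 32
  a_7 = -1·32 + 2·-16 + -3·14 + -3·2 = -112
  a_8 = -1·-112 + 2·32 + -3·-16 + -3·14 = 182
  a_9 = -1·182 + 2·-112 + -3·32 + -3·-16 = -454
  a_10 = -1·-454 + 2·182 + -3·-112 + -3·32 = 1058
  a_11 = -1·1058 + 2·-454 + -3·182 + -3·-112 = -2176
  a_12 = -1·-2176 + 2·1058 + -3·-454 + -3·182 = 5108
  a_13 = -1·5108 + 2·-2176 + -3·1058 + -3·-454 = -11272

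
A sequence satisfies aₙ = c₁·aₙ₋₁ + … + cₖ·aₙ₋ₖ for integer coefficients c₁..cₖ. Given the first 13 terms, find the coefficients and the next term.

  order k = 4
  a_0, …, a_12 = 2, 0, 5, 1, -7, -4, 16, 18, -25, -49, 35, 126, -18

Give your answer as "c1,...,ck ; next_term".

1,-2,1,1 ; -284

  a_4 = 1·1 + -2·5 + 1·0 + 1·2 = -7
  a_5 = 1·-7 + -2·1 + 1·5 + 1·0 = -4
  a_6 = 1·-4 + -2·-7 + 1·1 + 1·5 = 16
  a_7 = 1·16 + -2·-4 + 1·-7 + 1·1 = 18
  a_8 = 1·18 + -2·16 + 1·-4 + 1·-7 = -25
  a_9 = 1·-25 + -2·18 + 1·16 + 1·-4 = -49
  a_10 = 1·-49 + -2·-25 + 1·18 + 1·16 = 35
  a_11 = 1·35 + -2·-49 + 1·-25 + 1·18 = 126
  a_12 = 1·126 + -2·35 + 1·-49 + 1·-25 = -18
  a_13 = 1·-18 + -2·126 + 1·35 + 1·-49 = -284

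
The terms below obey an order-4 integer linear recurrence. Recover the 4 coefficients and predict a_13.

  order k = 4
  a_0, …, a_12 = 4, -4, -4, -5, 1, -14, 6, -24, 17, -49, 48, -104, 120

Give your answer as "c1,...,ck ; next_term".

-1,1,1,1 ; -225

  a_4 = -1·-5 + 1·-4 + 1·-4 + 1·4 = 1
  a_5 = -1·1 + 1·-5 + 1·-4 + 1·-4 = -14
  a_6 = -1·-14 + 1·1 + 1·-5 + 1·-4 = 6
  a_7 = -1·6 + 1·-14 + 1·1 + 1·-5 = -24
  a_8 = -1·-24 + 1·6 + 1·-14 + 1·1 = 17
  a_9 = -1·17 + 1·-24 + 1·6 + 1·-14 = -49
  a_10 = -1·-49 + 1·17 + 1·-24 + 1·6 = 48
  a_11 = -1·48 + 1·-49 + 1·17 + 1·-24 = -104
  a_12 = -1·-104 + 1·48 + 1·-49 + 1·17 = 120
  a_13 = -1·120 + 1·-104 + 1·48 + 1·-49 = -225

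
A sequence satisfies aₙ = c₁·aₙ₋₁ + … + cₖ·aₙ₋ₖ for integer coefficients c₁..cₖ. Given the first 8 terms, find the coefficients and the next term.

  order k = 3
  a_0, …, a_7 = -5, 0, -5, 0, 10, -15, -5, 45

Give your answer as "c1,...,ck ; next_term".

  a_3 = -1·-5 + -2·0 + 1·-5 = 0
  a_4 = -1·0 + -2·-5 + 1·0 = 10
  a_5 = -1·10 + -2·0 + 1·-5 = -15
  a_6 = -1·-15 + -2·10 + 1·0 = -5
  a_7 = -1·-5 + -2·-15 + 1·10 = 45
  a_8 = -1·45 + -2·-5 + 1·-15 = -50

-1,-2,1 ; -50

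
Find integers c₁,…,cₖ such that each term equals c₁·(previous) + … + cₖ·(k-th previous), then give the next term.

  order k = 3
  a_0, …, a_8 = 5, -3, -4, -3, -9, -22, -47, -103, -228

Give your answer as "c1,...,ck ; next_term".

  a_3 = 2·-4 + 0·-3 + 1·5 = -3
  a_4 = 2·-3 + 0·-4 + 1·-3 = -9
  a_5 = 2·-9 + 0·-3 + 1·-4 = -22
  a_6 = 2·-22 + 0·-9 + 1·-3 = -47
  a_7 = 2·-47 + 0·-22 + 1·-9 = -103
  a_8 = 2·-103 + 0·-47 + 1·-22 = -228
  a_9 = 2·-228 + 0·-103 + 1·-47 = -503

2,0,1 ; -503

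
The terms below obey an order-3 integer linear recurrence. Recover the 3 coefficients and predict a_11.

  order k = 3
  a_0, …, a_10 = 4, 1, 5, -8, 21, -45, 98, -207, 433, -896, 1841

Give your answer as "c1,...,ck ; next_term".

  a_3 = -3·5 + -1·1 + 2·4 = -8
  a_4 = -3·-8 + -1·5 + 2·1 = 21
  a_5 = -3·21 + -1·-8 + 2·5 = -45
  a_6 = -3·-45 + -1·21 + 2·-8 = 98
  a_7 = -3·98 + -1·-45 + 2·21 = -207
  a_8 = -3·-207 + -1·98 + 2·-45 = 433
  a_9 = -3·433 + -1·-207 + 2·98 = -896
  a_10 = -3·-896 + -1·433 + 2·-207 = 1841
  a_11 = -3·1841 + -1·-896 + 2·433 = -3761

-3,-1,2 ; -3761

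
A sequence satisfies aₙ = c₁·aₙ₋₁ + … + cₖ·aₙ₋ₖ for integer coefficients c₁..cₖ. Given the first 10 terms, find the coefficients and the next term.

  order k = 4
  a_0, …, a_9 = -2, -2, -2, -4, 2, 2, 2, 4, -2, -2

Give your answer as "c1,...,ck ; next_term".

0,0,0,-1 ; -2

  a_4 = 0·-4 + 0·-2 + 0·-2 + -1·-2 = 2
  a_5 = 0·2 + 0·-4 + 0·-2 + -1·-2 = 2
  a_6 = 0·2 + 0·2 + 0·-4 + -1·-2 = 2
  a_7 = 0·2 + 0·2 + 0·2 + -1·-4 = 4
  a_8 = 0·4 + 0·2 + 0·2 + -1·2 = -2
  a_9 = 0·-2 + 0·4 + 0·2 + -1·2 = -2
  a_10 = 0·-2 + 0·-2 + 0·4 + -1·2 = -2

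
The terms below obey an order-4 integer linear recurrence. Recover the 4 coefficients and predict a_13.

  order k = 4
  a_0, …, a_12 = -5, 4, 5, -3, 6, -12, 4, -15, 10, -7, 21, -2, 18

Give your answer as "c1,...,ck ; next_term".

  a_4 = 0·-3 + 1·5 + -1·4 + -1·-5 = 6
  a_5 = 0·6 + 1·-3 + -1·5 + -1·4 = -12
  a_6 = 0·-12 + 1·6 + -1·-3 + -1·5 = 4
  a_7 = 0·4 + 1·-12 + -1·6 + -1·-3 = -15
  a_8 = 0·-15 + 1·4 + -1·-12 + -1·6 = 10
  a_9 = 0·10 + 1·-15 + -1·4 + -1·-12 = -7
  a_10 = 0·-7 + 1·10 + -1·-15 + -1·4 = 21
  a_11 = 0·21 + 1·-7 + -1·10 + -1·-15 = -2
  a_12 = 0·-2 + 1·21 + -1·-7 + -1·10 = 18
  a_13 = 0·18 + 1·-2 + -1·21 + -1·-7 = -16

0,1,-1,-1 ; -16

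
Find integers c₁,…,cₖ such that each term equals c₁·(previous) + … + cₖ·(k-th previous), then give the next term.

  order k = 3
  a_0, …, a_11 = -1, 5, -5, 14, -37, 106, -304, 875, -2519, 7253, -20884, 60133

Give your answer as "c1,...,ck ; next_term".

  a_3 = -3·-5 + 0·5 + 1·-1 = 14
  a_4 = -3·14 + 0·-5 + 1·5 = -37
  a_5 = -3·-37 + 0·14 + 1·-5 = 106
  a_6 = -3·106 + 0·-37 + 1·14 = -304
  a_7 = -3·-304 + 0·106 + 1·-37 = 875
  a_8 = -3·875 + 0·-304 + 1·106 = -2519
  a_9 = -3·-2519 + 0·875 + 1·-304 = 7253
  a_10 = -3·7253 + 0·-2519 + 1·875 = -20884
  a_11 = -3·-20884 + 0·7253 + 1·-2519 = 60133
  a_12 = -3·60133 + 0·-20884 + 1·7253 = -173146

-3,0,1 ; -173146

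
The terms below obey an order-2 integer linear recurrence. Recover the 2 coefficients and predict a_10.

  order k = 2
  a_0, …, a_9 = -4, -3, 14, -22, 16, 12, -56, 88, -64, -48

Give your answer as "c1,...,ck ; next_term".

  a_2 = -2·-3 + -2·-4 = 14
  a_3 = -2·14 + -2·-3 = -22
  a_4 = -2·-22 + -2·14 = 16
  a_5 = -2·16 + -2·-22 = 12
  a_6 = -2·12 + -2·16 = -56
  a_7 = -2·-56 + -2·12 = 88
  a_8 = -2·88 + -2·-56 = -64
  a_9 = -2·-64 + -2·88 = -48
  a_10 = -2·-48 + -2·-64 = 224

-2,-2 ; 224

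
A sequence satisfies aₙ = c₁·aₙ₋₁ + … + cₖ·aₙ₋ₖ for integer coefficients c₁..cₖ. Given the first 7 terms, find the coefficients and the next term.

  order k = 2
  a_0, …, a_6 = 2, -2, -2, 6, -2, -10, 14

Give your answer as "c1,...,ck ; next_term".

-1,-2 ; 6

  a_2 = -1·-2 + -2·2 = -2
  a_3 = -1·-2 + -2·-2 = 6
  a_4 = -1·6 + -2·-2 = -2
  a_5 = -1·-2 + -2·6 = -10
  a_6 = -1·-10 + -2·-2 = 14
  a_7 = -1·14 + -2·-10 = 6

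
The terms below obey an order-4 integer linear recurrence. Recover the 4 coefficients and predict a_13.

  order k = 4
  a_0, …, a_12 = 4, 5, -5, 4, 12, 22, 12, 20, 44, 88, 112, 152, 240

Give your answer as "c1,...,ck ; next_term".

  a_4 = 1·4 + 0·-5 + 0·5 + 2·4 = 12
  a_5 = 1·12 + 0·4 + 0·-5 + 2·5 = 22
  a_6 = 1·22 + 0·12 + 0·4 + 2·-5 = 12
  a_7 = 1·12 + 0·22 + 0·12 + 2·4 = 20
  a_8 = 1·20 + 0·12 + 0·22 + 2·12 = 44
  a_9 = 1·44 + 0·20 + 0·12 + 2·22 = 88
  a_10 = 1·88 + 0·44 + 0·20 + 2·12 = 112
  a_11 = 1·112 + 0·88 + 0·44 + 2·20 = 152
  a_12 = 1·152 + 0·112 + 0·88 + 2·44 = 240
  a_13 = 1·240 + 0·152 + 0·112 + 2·88 = 416

1,0,0,2 ; 416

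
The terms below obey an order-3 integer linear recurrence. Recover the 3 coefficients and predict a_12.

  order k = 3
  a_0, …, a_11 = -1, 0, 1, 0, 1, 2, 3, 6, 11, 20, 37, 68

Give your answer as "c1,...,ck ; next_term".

1,1,1 ; 125

  a_3 = 1·1 + 1·0 + 1·-1 = 0
  a_4 = 1·0 + 1·1 + 1·0 = 1
  a_5 = 1·1 + 1·0 + 1·1 = 2
  a_6 = 1·2 + 1·1 + 1·0 = 3
  a_7 = 1·3 + 1·2 + 1·1 = 6
  a_8 = 1·6 + 1·3 + 1·2 = 11
  a_9 = 1·11 + 1·6 + 1·3 = 20
  a_10 = 1·20 + 1·11 + 1·6 = 37
  a_11 = 1·37 + 1·20 + 1·11 = 68
  a_12 = 1·68 + 1·37 + 1·20 = 125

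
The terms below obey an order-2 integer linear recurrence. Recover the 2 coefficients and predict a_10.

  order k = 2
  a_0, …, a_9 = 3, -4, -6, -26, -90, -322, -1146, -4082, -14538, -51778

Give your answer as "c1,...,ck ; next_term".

  a_2 = 3·-4 + 2·3 = -6
  a_3 = 3·-6 + 2·-4 = -26
  a_4 = 3·-26 + 2·-6 = -90
  a_5 = 3·-90 + 2·-26 = -322
  a_6 = 3·-322 + 2·-90 = -1146
  a_7 = 3·-1146 + 2·-322 = -4082
  a_8 = 3·-4082 + 2·-1146 = -14538
  a_9 = 3·-14538 + 2·-4082 = -51778
  a_10 = 3·-51778 + 2·-14538 = -184410

3,2 ; -184410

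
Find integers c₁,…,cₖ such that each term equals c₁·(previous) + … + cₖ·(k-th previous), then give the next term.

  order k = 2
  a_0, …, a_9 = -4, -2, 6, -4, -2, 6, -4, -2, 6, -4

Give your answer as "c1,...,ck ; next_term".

-1,-1 ; -2

  a_2 = -1·-2 + -1·-4 = 6
  a_3 = -1·6 + -1·-2 = -4
  a_4 = -1·-4 + -1·6 = -2
  a_5 = -1·-2 + -1·-4 = 6
  a_6 = -1·6 + -1·-2 = -4
  a_7 = -1·-4 + -1·6 = -2
  a_8 = -1·-2 + -1·-4 = 6
  a_9 = -1·6 + -1·-2 = -4
  a_10 = -1·-4 + -1·6 = -2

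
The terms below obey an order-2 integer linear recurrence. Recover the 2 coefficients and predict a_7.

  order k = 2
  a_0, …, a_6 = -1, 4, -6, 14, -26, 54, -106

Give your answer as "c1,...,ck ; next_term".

-1,2 ; 214

  a_2 = -1·4 + 2·-1 = -6
  a_3 = -1·-6 + 2·4 = 14
  a_4 = -1·14 + 2·-6 = -26
  a_5 = -1·-26 + 2·14 = 54
  a_6 = -1·54 + 2·-26 = -106
  a_7 = -1·-106 + 2·54 = 214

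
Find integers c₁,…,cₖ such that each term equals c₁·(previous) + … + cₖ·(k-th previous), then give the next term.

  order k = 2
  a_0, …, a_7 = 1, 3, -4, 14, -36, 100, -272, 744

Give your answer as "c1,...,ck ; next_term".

  a_2 = -2·3 + 2·1 = -4
  a_3 = -2·-4 + 2·3 = 14
  a_4 = -2·14 + 2·-4 = -36
  a_5 = -2·-36 + 2·14 = 100
  a_6 = -2·100 + 2·-36 = -272
  a_7 = -2·-272 + 2·100 = 744
  a_8 = -2·744 + 2·-272 = -2032

-2,2 ; -2032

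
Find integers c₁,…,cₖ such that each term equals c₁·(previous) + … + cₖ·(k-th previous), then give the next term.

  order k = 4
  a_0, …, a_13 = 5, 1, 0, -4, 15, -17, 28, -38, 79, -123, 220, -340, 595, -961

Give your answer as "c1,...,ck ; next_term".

  a_4 = -1·-4 + 1·0 + 1·1 + 2·5 = 15
  a_5 = -1·15 + 1·-4 + 1·0 + 2·1 = -17
  a_6 = -1·-17 + 1·15 + 1·-4 + 2·0 = 28
  a_7 = -1·28 + 1·-17 + 1·15 + 2·-4 = -38
  a_8 = -1·-38 + 1·28 + 1·-17 + 2·15 = 79
  a_9 = -1·79 + 1·-38 + 1·28 + 2·-17 = -123
  a_10 = -1·-123 + 1·79 + 1·-38 + 2·28 = 220
  a_11 = -1·220 + 1·-123 + 1·79 + 2·-38 = -340
  a_12 = -1·-340 + 1·220 + 1·-123 + 2·79 = 595
  a_13 = -1·595 + 1·-340 + 1·220 + 2·-123 = -961
  a_14 = -1·-961 + 1·595 + 1·-340 + 2·220 = 1656

-1,1,1,2 ; 1656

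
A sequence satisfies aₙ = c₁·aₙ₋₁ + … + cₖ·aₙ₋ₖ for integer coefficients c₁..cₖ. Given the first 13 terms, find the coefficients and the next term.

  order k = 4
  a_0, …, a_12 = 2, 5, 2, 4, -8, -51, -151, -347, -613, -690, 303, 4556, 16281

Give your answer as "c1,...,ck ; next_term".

3,-2,-2,-3 ; 41195

  a_4 = 3·4 + -2·2 + -2·5 + -3·2 = -8
  a_5 = 3·-8 + -2·4 + -2·2 + -3·5 = -51
  a_6 = 3·-51 + -2·-8 + -2·4 + -3·2 = -151
  a_7 = 3·-151 + -2·-51 + -2·-8 + -3·4 = -347
  a_8 = 3·-347 + -2·-151 + -2·-51 + -3·-8 = -613
  a_9 = 3·-613 + -2·-347 + -2·-151 + -3·-51 = -690
  a_10 = 3·-690 + -2·-613 + -2·-347 + -3·-151 = 303
  a_11 = 3·303 + -2·-690 + -2·-613 + -3·-347 = 4556
  a_12 = 3·4556 + -2·303 + -2·-690 + -3·-613 = 16281
  a_13 = 3·16281 + -2·4556 + -2·303 + -3·-690 = 41195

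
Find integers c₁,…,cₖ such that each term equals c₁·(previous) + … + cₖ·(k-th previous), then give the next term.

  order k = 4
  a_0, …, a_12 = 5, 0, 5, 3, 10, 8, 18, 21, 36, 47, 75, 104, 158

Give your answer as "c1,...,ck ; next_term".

  a_4 = 0·3 + 1·5 + 1·0 + 1·5 = 10
  a_5 = 0·10 + 1·3 + 1·5 + 1·0 = 8
  a_6 = 0·8 + 1·10 + 1·3 + 1·5 = 18
  a_7 = 0·18 + 1·8 + 1·10 + 1·3 = 21
  a_8 = 0·21 + 1·18 + 1·8 + 1·10 = 36
  a_9 = 0·36 + 1·21 + 1·18 + 1·8 = 47
  a_10 = 0·47 + 1·36 + 1·21 + 1·18 = 75
  a_11 = 0·75 + 1·47 + 1·36 + 1·21 = 104
  a_12 = 0·104 + 1·75 + 1·47 + 1·36 = 158
  a_13 = 0·158 + 1·104 + 1·75 + 1·47 = 226

0,1,1,1 ; 226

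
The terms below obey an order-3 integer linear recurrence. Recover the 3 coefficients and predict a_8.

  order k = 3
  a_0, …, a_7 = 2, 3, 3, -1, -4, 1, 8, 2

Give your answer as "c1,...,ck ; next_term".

  a_3 = 1·3 + -2·3 + 1·2 = -1
  a_4 = 1·-1 + -2·3 + 1·3 = -4
  a_5 = 1·-4 + -2·-1 + 1·3 = 1
  a_6 = 1·1 + -2·-4 + 1·-1 = 8
  a_7 = 1·8 + -2·1 + 1·-4 = 2
  a_8 = 1·2 + -2·8 + 1·1 = -13

1,-2,1 ; -13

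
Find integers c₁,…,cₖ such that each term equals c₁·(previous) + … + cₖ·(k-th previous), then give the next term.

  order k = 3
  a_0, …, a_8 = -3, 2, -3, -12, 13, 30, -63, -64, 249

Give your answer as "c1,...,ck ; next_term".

0,-3,2 ; 66

  a_3 = 0·-3 + -3·2 + 2·-3 = -12
  a_4 = 0·-12 + -3·-3 + 2·2 = 13
  a_5 = 0·13 + -3·-12 + 2·-3 = 30
  a_6 = 0·30 + -3·13 + 2·-12 = -63
  a_7 = 0·-63 + -3·30 + 2·13 = -64
  a_8 = 0·-64 + -3·-63 + 2·30 = 249
  a_9 = 0·249 + -3·-64 + 2·-63 = 66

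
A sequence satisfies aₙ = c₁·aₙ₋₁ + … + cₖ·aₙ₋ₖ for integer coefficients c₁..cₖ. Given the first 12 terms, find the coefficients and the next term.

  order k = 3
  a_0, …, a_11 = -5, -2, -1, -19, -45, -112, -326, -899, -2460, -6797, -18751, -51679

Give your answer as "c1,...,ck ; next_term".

2,1,3 ; -142500

  a_3 = 2·-1 + 1·-2 + 3·-5 = -19
  a_4 = 2·-19 + 1·-1 + 3·-2 = -45
  a_5 = 2·-45 + 1·-19 + 3·-1 = -112
  a_6 = 2·-112 + 1·-45 + 3·-19 = -326
  a_7 = 2·-326 + 1·-112 + 3·-45 = -899
  a_8 = 2·-899 + 1·-326 + 3·-112 = -2460
  a_9 = 2·-2460 + 1·-899 + 3·-326 = -6797
  a_10 = 2·-6797 + 1·-2460 + 3·-899 = -18751
  a_11 = 2·-18751 + 1·-6797 + 3·-2460 = -51679
  a_12 = 2·-51679 + 1·-18751 + 3·-6797 = -142500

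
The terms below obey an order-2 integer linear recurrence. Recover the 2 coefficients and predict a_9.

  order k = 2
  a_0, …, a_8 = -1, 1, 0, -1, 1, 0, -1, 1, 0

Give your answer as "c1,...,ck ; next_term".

  a_2 = -1·1 + -1·-1 = 0
  a_3 = -1·0 + -1·1 = -1
  a_4 = -1·-1 + -1·0 = 1
  a_5 = -1·1 + -1·-1 = 0
  a_6 = -1·0 + -1·1 = -1
  a_7 = -1·-1 + -1·0 = 1
  a_8 = -1·1 + -1·-1 = 0
  a_9 = -1·0 + -1·1 = -1

-1,-1 ; -1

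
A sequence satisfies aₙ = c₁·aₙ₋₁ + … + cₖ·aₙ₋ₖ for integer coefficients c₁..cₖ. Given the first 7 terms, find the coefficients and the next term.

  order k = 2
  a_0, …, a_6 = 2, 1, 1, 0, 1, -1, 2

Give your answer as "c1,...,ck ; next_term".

  a_2 = -1·1 + 1·2 = 1
  a_3 = -1·1 + 1·1 = 0
  a_4 = -1·0 + 1·1 = 1
  a_5 = -1·1 + 1·0 = -1
  a_6 = -1·-1 + 1·1 = 2
  a_7 = -1·2 + 1·-1 = -3

-1,1 ; -3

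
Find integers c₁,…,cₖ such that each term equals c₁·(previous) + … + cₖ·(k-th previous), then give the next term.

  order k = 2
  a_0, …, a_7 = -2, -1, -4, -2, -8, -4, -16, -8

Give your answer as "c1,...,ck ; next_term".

  a_2 = 0·-1 + 2·-2 = -4
  a_3 = 0·-4 + 2·-1 = -2
  a_4 = 0·-2 + 2·-4 = -8
  a_5 = 0·-8 + 2·-2 = -4
  a_6 = 0·-4 + 2·-8 = -16
  a_7 = 0·-16 + 2·-4 = -8
  a_8 = 0·-8 + 2·-16 = -32

0,2 ; -32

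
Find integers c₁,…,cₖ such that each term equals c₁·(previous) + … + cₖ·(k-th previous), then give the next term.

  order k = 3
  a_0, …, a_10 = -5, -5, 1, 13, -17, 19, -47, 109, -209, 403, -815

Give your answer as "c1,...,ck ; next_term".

-2,-1,-2 ; 1645

  a_3 = -2·1 + -1·-5 + -2·-5 = 13
  a_4 = -2·13 + -1·1 + -2·-5 = -17
  a_5 = -2·-17 + -1·13 + -2·1 = 19
  a_6 = -2·19 + -1·-17 + -2·13 = -47
  a_7 = -2·-47 + -1·19 + -2·-17 = 109
  a_8 = -2·109 + -1·-47 + -2·19 = -209
  a_9 = -2·-209 + -1·109 + -2·-47 = 403
  a_10 = -2·403 + -1·-209 + -2·109 = -815
  a_11 = -2·-815 + -1·403 + -2·-209 = 1645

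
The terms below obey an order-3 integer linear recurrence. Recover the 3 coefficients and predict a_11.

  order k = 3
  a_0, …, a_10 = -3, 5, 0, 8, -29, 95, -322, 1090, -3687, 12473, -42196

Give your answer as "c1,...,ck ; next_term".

-3,1,-1 ; 142748

  a_3 = -3·0 + 1·5 + -1·-3 = 8
  a_4 = -3·8 + 1·0 + -1·5 = -29
  a_5 = -3·-29 + 1·8 + -1·0 = 95
  a_6 = -3·95 + 1·-29 + -1·8 = -322
  a_7 = -3·-322 + 1·95 + -1·-29 = 1090
  a_8 = -3·1090 + 1·-322 + -1·95 = -3687
  a_9 = -3·-3687 + 1·1090 + -1·-322 = 12473
  a_10 = -3·12473 + 1·-3687 + -1·1090 = -42196
  a_11 = -3·-42196 + 1·12473 + -1·-3687 = 142748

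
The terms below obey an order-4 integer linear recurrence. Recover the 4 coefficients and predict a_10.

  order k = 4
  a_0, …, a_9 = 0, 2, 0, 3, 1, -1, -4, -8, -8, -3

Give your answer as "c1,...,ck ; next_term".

1,0,-1,-1 ; 9

  a_4 = 1·3 + 0·0 + -1·2 + -1·0 = 1
  a_5 = 1·1 + 0·3 + -1·0 + -1·2 = -1
  a_6 = 1·-1 + 0·1 + -1·3 + -1·0 = -4
  a_7 = 1·-4 + 0·-1 + -1·1 + -1·3 = -8
  a_8 = 1·-8 + 0·-4 + -1·-1 + -1·1 = -8
  a_9 = 1·-8 + 0·-8 + -1·-4 + -1·-1 = -3
  a_10 = 1·-3 + 0·-8 + -1·-8 + -1·-4 = 9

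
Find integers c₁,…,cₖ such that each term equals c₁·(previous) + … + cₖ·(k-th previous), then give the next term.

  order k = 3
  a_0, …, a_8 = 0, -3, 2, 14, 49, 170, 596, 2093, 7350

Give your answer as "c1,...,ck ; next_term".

4,-2,1 ; 25810

  a_3 = 4·2 + -2·-3 + 1·0 = 14
  a_4 = 4·14 + -2·2 + 1·-3 = 49
  a_5 = 4·49 + -2·14 + 1·2 = 170
  a_6 = 4·170 + -2·49 + 1·14 = 596
  a_7 = 4·596 + -2·170 + 1·49 = 2093
  a_8 = 4·2093 + -2·596 + 1·170 = 7350
  a_9 = 4·7350 + -2·2093 + 1·596 = 25810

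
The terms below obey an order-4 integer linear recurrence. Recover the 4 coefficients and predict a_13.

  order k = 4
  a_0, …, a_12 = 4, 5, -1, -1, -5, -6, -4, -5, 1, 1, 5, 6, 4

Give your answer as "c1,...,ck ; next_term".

  a_4 = 0·-1 + 1·-1 + 0·5 + -1·4 = -5
  a_5 = 0·-5 + 1·-1 + 0·-1 + -1·5 = -6
  a_6 = 0·-6 + 1·-5 + 0·-1 + -1·-1 = -4
  a_7 = 0·-4 + 1·-6 + 0·-5 + -1·-1 = -5
  a_8 = 0·-5 + 1·-4 + 0·-6 + -1·-5 = 1
  a_9 = 0·1 + 1·-5 + 0·-4 + -1·-6 = 1
  a_10 = 0·1 + 1·1 + 0·-5 + -1·-4 = 5
  a_11 = 0·5 + 1·1 + 0·1 + -1·-5 = 6
  a_12 = 0·6 + 1·5 + 0·1 + -1·1 = 4
  a_13 = 0·4 + 1·6 + 0·5 + -1·1 = 5

0,1,0,-1 ; 5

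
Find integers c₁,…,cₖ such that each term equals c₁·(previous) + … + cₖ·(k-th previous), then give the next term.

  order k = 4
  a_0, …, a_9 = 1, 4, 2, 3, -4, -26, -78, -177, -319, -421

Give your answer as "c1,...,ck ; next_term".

3,-2,-2,-1 ; -193

  a_4 = 3·3 + -2·2 + -2·4 + -1·1 = -4
  a_5 = 3·-4 + -2·3 + -2·2 + -1·4 = -26
  a_6 = 3·-26 + -2·-4 + -2·3 + -1·2 = -78
  a_7 = 3·-78 + -2·-26 + -2·-4 + -1·3 = -177
  a_8 = 3·-177 + -2·-78 + -2·-26 + -1·-4 = -319
  a_9 = 3·-319 + -2·-177 + -2·-78 + -1·-26 = -421
  a_10 = 3·-421 + -2·-319 + -2·-177 + -1·-78 = -193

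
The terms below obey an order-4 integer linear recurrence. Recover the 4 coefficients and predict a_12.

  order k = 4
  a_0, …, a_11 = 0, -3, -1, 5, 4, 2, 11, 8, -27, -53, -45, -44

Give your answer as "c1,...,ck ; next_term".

2,-3,3,-4 ; -4

  a_4 = 2·5 + -3·-1 + 3·-3 + -4·0 = 4
  a_5 = 2·4 + -3·5 + 3·-1 + -4·-3 = 2
  a_6 = 2·2 + -3·4 + 3·5 + -4·-1 = 11
  a_7 = 2·11 + -3·2 + 3·4 + -4·5 = 8
  a_8 = 2·8 + -3·11 + 3·2 + -4·4 = -27
  a_9 = 2·-27 + -3·8 + 3·11 + -4·2 = -53
  a_10 = 2·-53 + -3·-27 + 3·8 + -4·11 = -45
  a_11 = 2·-45 + -3·-53 + 3·-27 + -4·8 = -44
  a_12 = 2·-44 + -3·-45 + 3·-53 + -4·-27 = -4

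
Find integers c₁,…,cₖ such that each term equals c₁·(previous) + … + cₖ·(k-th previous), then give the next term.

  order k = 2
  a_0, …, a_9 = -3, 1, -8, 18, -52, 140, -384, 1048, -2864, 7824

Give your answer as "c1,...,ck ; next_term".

  a_2 = -2·1 + 2·-3 = -8
  a_3 = -2·-8 + 2·1 = 18
  a_4 = -2·18 + 2·-8 = -52
  a_5 = -2·-52 + 2·18 = 140
  a_6 = -2·140 + 2·-52 = -384
  a_7 = -2·-384 + 2·140 = 1048
  a_8 = -2·1048 + 2·-384 = -2864
  a_9 = -2·-2864 + 2·1048 = 7824
  a_10 = -2·7824 + 2·-2864 = -21376

-2,2 ; -21376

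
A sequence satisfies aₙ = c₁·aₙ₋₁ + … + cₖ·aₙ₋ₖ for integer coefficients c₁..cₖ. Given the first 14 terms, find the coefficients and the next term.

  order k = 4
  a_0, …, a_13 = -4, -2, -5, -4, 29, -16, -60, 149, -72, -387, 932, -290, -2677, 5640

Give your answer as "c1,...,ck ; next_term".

-1,-3,1,-3 ; -695

  a_4 = -1·-4 + -3·-5 + 1·-2 + -3·-4 = 29
  a_5 = -1·29 + -3·-4 + 1·-5 + -3·-2 = -16
  a_6 = -1·-16 + -3·29 + 1·-4 + -3·-5 = -60
  a_7 = -1·-60 + -3·-16 + 1·29 + -3·-4 = 149
  a_8 = -1·149 + -3·-60 + 1·-16 + -3·29 = -72
  a_9 = -1·-72 + -3·149 + 1·-60 + -3·-16 = -387
  a_10 = -1·-387 + -3·-72 + 1·149 + -3·-60 = 932
  a_11 = -1·932 + -3·-387 + 1·-72 + -3·149 = -290
  a_12 = -1·-290 + -3·932 + 1·-387 + -3·-72 = -2677
  a_13 = -1·-2677 + -3·-290 + 1·932 + -3·-387 = 5640
  a_14 = -1·5640 + -3·-2677 + 1·-290 + -3·932 = -695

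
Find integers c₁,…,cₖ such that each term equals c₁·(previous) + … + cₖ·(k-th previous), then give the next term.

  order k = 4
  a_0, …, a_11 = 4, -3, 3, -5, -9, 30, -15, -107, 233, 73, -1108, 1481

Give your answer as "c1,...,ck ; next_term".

  a_4 = -1·-5 + -3·3 + 3·-3 + 1·4 = -9
  a_5 = -1·-9 + -3·-5 + 3·3 + 1·-3 = 30
  a_6 = -1·30 + -3·-9 + 3·-5 + 1·3 = -15
  a_7 = -1·-15 + -3·30 + 3·-9 + 1·-5 = -107
  a_8 = -1·-107 + -3·-15 + 3·30 + 1·-9 = 233
  a_9 = -1·233 + -3·-107 + 3·-15 + 1·30 = 73
  a_10 = -1·73 + -3·233 + 3·-107 + 1·-15 = -1108
  a_11 = -1·-1108 + -3·73 + 3·233 + 1·-107 = 1481
  a_12 = -1·1481 + -3·-1108 + 3·73 + 1·233 = 2295

-1,-3,3,1 ; 2295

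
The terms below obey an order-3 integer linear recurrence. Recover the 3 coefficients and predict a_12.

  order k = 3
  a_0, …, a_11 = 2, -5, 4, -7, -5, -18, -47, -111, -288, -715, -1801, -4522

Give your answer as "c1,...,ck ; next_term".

  a_3 = 1·4 + 3·-5 + 2·2 = -7
  a_4 = 1·-7 + 3·4 + 2·-5 = -5
  a_5 = 1·-5 + 3·-7 + 2·4 = -18
  a_6 = 1·-18 + 3·-5 + 2·-7 = -47
  a_7 = 1·-47 + 3·-18 + 2·-5 = -111
  a_8 = 1·-111 + 3·-47 + 2·-18 = -288
  a_9 = 1·-288 + 3·-111 + 2·-47 = -715
  a_10 = 1·-715 + 3·-288 + 2·-111 = -1801
  a_11 = 1·-1801 + 3·-715 + 2·-288 = -4522
  a_12 = 1·-4522 + 3·-1801 + 2·-715 = -11355

1,3,2 ; -11355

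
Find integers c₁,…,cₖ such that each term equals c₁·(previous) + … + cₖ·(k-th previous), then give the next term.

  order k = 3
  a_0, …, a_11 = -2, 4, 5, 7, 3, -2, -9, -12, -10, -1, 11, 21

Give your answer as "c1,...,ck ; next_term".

1,0,-1 ; 22

  a_3 = 1·5 + 0·4 + -1·-2 = 7
  a_4 = 1·7 + 0·5 + -1·4 = 3
  a_5 = 1·3 + 0·7 + -1·5 = -2
  a_6 = 1·-2 + 0·3 + -1·7 = -9
  a_7 = 1·-9 + 0·-2 + -1·3 = -12
  a_8 = 1·-12 + 0·-9 + -1·-2 = -10
  a_9 = 1·-10 + 0·-12 + -1·-9 = -1
  a_10 = 1·-1 + 0·-10 + -1·-12 = 11
  a_11 = 1·11 + 0·-1 + -1·-10 = 21
  a_12 = 1·21 + 0·11 + -1·-1 = 22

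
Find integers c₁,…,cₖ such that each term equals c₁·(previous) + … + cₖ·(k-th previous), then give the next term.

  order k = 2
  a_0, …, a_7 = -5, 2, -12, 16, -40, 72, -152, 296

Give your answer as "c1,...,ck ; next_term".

  a_2 = -1·2 + 2·-5 = -12
  a_3 = -1·-12 + 2·2 = 16
  a_4 = -1·16 + 2·-12 = -40
  a_5 = -1·-40 + 2·16 = 72
  a_6 = -1·72 + 2·-40 = -152
  a_7 = -1·-152 + 2·72 = 296
  a_8 = -1·296 + 2·-152 = -600

-1,2 ; -600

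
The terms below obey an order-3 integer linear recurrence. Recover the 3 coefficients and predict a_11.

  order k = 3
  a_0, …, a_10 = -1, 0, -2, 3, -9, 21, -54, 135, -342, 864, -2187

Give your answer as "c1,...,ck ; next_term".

  a_3 = -3·-2 + 0·0 + 3·-1 = 3
  a_4 = -3·3 + 0·-2 + 3·0 = -9
  a_5 = -3·-9 + 0·3 + 3·-2 = 21
  a_6 = -3·21 + 0·-9 + 3·3 = -54
  a_7 = -3·-54 + 0·21 + 3·-9 = 135
  a_8 = -3·135 + 0·-54 + 3·21 = -342
  a_9 = -3·-342 + 0·135 + 3·-54 = 864
  a_10 = -3·864 + 0·-342 + 3·135 = -2187
  a_11 = -3·-2187 + 0·864 + 3·-342 = 5535

-3,0,3 ; 5535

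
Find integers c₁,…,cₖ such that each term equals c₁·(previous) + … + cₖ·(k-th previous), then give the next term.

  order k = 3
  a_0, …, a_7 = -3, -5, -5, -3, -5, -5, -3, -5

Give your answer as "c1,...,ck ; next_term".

0,0,1 ; -5

  a_3 = 0·-5 + 0·-5 + 1·-3 = -3
  a_4 = 0·-3 + 0·-5 + 1·-5 = -5
  a_5 = 0·-5 + 0·-3 + 1·-5 = -5
  a_6 = 0·-5 + 0·-5 + 1·-3 = -3
  a_7 = 0·-3 + 0·-5 + 1·-5 = -5
  a_8 = 0·-5 + 0·-3 + 1·-5 = -5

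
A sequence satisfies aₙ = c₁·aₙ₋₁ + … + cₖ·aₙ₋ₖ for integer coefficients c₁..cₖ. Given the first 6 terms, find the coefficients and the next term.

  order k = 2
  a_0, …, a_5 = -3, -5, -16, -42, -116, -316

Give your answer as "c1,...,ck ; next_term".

  a_2 = 2·-5 + 2·-3 = -16
  a_3 = 2·-16 + 2·-5 = -42
  a_4 = 2·-42 + 2·-16 = -116
  a_5 = 2·-116 + 2·-42 = -316
  a_6 = 2·-316 + 2·-116 = -864

2,2 ; -864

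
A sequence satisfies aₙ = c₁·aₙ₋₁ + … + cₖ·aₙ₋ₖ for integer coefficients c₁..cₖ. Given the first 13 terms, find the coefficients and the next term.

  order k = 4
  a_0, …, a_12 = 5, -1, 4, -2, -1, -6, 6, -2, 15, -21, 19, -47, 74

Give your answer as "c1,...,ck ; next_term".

-1,0,-2,-1 ; -91

  a_4 = -1·-2 + 0·4 + -2·-1 + -1·5 = -1
  a_5 = -1·-1 + 0·-2 + -2·4 + -1·-1 = -6
  a_6 = -1·-6 + 0·-1 + -2·-2 + -1·4 = 6
  a_7 = -1·6 + 0·-6 + -2·-1 + -1·-2 = -2
  a_8 = -1·-2 + 0·6 + -2·-6 + -1·-1 = 15
  a_9 = -1·15 + 0·-2 + -2·6 + -1·-6 = -21
  a_10 = -1·-21 + 0·15 + -2·-2 + -1·6 = 19
  a_11 = -1·19 + 0·-21 + -2·15 + -1·-2 = -47
  a_12 = -1·-47 + 0·19 + -2·-21 + -1·15 = 74
  a_13 = -1·74 + 0·-47 + -2·19 + -1·-21 = -91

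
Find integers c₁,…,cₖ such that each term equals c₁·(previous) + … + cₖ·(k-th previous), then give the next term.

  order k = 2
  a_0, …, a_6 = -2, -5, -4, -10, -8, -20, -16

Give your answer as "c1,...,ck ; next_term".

  a_2 = 0·-5 + 2·-2 = -4
  a_3 = 0·-4 + 2·-5 = -10
  a_4 = 0·-10 + 2·-4 = -8
  a_5 = 0·-8 + 2·-10 = -20
  a_6 = 0·-20 + 2·-8 = -16
  a_7 = 0·-16 + 2·-20 = -40

0,2 ; -40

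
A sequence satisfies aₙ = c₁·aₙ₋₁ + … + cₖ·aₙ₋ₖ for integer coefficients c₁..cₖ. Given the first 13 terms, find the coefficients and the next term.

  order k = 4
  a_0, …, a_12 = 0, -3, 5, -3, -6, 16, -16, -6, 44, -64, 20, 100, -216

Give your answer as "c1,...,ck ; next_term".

0,0,2,-2 ; 168

  a_4 = 0·-3 + 0·5 + 2·-3 + -2·0 = -6
  a_5 = 0·-6 + 0·-3 + 2·5 + -2·-3 = 16
  a_6 = 0·16 + 0·-6 + 2·-3 + -2·5 = -16
  a_7 = 0·-16 + 0·16 + 2·-6 + -2·-3 = -6
  a_8 = 0·-6 + 0·-16 + 2·16 + -2·-6 = 44
  a_9 = 0·44 + 0·-6 + 2·-16 + -2·16 = -64
  a_10 = 0·-64 + 0·44 + 2·-6 + -2·-16 = 20
  a_11 = 0·20 + 0·-64 + 2·44 + -2·-6 = 100
  a_12 = 0·100 + 0·20 + 2·-64 + -2·44 = -216
  a_13 = 0·-216 + 0·100 + 2·20 + -2·-64 = 168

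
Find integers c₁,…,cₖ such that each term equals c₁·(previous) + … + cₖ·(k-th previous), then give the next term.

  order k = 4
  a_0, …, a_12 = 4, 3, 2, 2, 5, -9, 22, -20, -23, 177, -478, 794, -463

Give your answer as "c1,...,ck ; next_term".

-3,-3,3,2 ; -2073

  a_4 = -3·2 + -3·2 + 3·3 + 2·4 = 5
  a_5 = -3·5 + -3·2 + 3·2 + 2·3 = -9
  a_6 = -3·-9 + -3·5 + 3·2 + 2·2 = 22
  a_7 = -3·22 + -3·-9 + 3·5 + 2·2 = -20
  a_8 = -3·-20 + -3·22 + 3·-9 + 2·5 = -23
  a_9 = -3·-23 + -3·-20 + 3·22 + 2·-9 = 177
  a_10 = -3·177 + -3·-23 + 3·-20 + 2·22 = -478
  a_11 = -3·-478 + -3·177 + 3·-23 + 2·-20 = 794
  a_12 = -3·794 + -3·-478 + 3·177 + 2·-23 = -463
  a_13 = -3·-463 + -3·794 + 3·-478 + 2·177 = -2073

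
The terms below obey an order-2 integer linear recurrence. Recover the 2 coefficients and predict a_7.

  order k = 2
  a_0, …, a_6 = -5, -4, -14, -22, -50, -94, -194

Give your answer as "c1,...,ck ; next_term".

1,2 ; -382

  a_2 = 1·-4 + 2·-5 = -14
  a_3 = 1·-14 + 2·-4 = -22
  a_4 = 1·-22 + 2·-14 = -50
  a_5 = 1·-50 + 2·-22 = -94
  a_6 = 1·-94 + 2·-50 = -194
  a_7 = 1·-194 + 2·-94 = -382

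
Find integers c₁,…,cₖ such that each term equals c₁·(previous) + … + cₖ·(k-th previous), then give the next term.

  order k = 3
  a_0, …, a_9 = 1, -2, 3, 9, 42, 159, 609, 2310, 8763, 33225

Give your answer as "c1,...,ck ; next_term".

  a_3 = 4·3 + 0·-2 + -3·1 = 9
  a_4 = 4·9 + 0·3 + -3·-2 = 42
  a_5 = 4·42 + 0·9 + -3·3 = 159
  a_6 = 4·159 + 0·42 + -3·9 = 609
  a_7 = 4·609 + 0·159 + -3·42 = 2310
  a_8 = 4·2310 + 0·609 + -3·159 = 8763
  a_9 = 4·8763 + 0·2310 + -3·609 = 33225
  a_10 = 4·33225 + 0·8763 + -3·2310 = 125970

4,0,-3 ; 125970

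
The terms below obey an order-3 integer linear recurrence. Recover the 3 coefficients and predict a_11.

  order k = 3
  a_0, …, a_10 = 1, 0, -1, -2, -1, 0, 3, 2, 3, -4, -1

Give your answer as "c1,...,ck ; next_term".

0,1,-2 ; -10

  a_3 = 0·-1 + 1·0 + -2·1 = -2
  a_4 = 0·-2 + 1·-1 + -2·0 = -1
  a_5 = 0·-1 + 1·-2 + -2·-1 = 0
  a_6 = 0·0 + 1·-1 + -2·-2 = 3
  a_7 = 0·3 + 1·0 + -2·-1 = 2
  a_8 = 0·2 + 1·3 + -2·0 = 3
  a_9 = 0·3 + 1·2 + -2·3 = -4
  a_10 = 0·-4 + 1·3 + -2·2 = -1
  a_11 = 0·-1 + 1·-4 + -2·3 = -10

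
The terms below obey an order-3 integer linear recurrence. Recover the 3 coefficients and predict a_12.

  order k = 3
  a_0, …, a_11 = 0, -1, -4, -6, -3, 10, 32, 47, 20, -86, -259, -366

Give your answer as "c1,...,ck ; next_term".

  a_3 = 2·-4 + -2·-1 + -1·0 = -6
  a_4 = 2·-6 + -2·-4 + -1·-1 = -3
  a_5 = 2·-3 + -2·-6 + -1·-4 = 10
  a_6 = 2·10 + -2·-3 + -1·-6 = 32
  a_7 = 2·32 + -2·10 + -1·-3 = 47
  a_8 = 2·47 + -2·32 + -1·10 = 20
  a_9 = 2·20 + -2·47 + -1·32 = -86
  a_10 = 2·-86 + -2·20 + -1·47 = -259
  a_11 = 2·-259 + -2·-86 + -1·20 = -366
  a_12 = 2·-366 + -2·-259 + -1·-86 = -128

2,-2,-1 ; -128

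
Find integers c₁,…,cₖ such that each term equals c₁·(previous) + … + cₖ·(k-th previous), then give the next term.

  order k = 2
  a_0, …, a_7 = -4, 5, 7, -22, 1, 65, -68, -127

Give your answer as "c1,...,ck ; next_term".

  a_2 = -1·5 + -3·-4 = 7
  a_3 = -1·7 + -3·5 = -22
  a_4 = -1·-22 + -3·7 = 1
  a_5 = -1·1 + -3·-22 = 65
  a_6 = -1·65 + -3·1 = -68
  a_7 = -1·-68 + -3·65 = -127
  a_8 = -1·-127 + -3·-68 = 331

-1,-3 ; 331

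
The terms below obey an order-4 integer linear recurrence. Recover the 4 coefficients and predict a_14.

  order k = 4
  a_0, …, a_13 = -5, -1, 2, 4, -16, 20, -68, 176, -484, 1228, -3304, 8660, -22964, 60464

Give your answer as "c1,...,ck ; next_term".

-1,3,-2,4 ; -159892

  a_4 = -1·4 + 3·2 + -2·-1 + 4·-5 = -16
  a_5 = -1·-16 + 3·4 + -2·2 + 4·-1 = 20
  a_6 = -1·20 + 3·-16 + -2·4 + 4·2 = -68
  a_7 = -1·-68 + 3·20 + -2·-16 + 4·4 = 176
  a_8 = -1·176 + 3·-68 + -2·20 + 4·-16 = -484
  a_9 = -1·-484 + 3·176 + -2·-68 + 4·20 = 1228
  a_10 = -1·1228 + 3·-484 + -2·176 + 4·-68 = -3304
  a_11 = -1·-3304 + 3·1228 + -2·-484 + 4·176 = 8660
  a_12 = -1·8660 + 3·-3304 + -2·1228 + 4·-484 = -22964
  a_13 = -1·-22964 + 3·8660 + -2·-3304 + 4·1228 = 60464
  a_14 = -1·60464 + 3·-22964 + -2·8660 + 4·-3304 = -159892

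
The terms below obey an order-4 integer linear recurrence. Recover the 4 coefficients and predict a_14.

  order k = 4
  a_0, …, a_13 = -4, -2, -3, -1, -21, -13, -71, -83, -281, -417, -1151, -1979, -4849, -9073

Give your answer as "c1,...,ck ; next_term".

  a_4 = 0·-1 + 3·-3 + 2·-2 + 2·-4 = -21
  a_5 = 0·-21 + 3·-1 + 2·-3 + 2·-2 = -13
  a_6 = 0·-13 + 3·-21 + 2·-1 + 2·-3 = -71
  a_7 = 0·-71 + 3·-13 + 2·-21 + 2·-1 = -83
  a_8 = 0·-83 + 3·-71 + 2·-13 + 2·-21 = -281
  a_9 = 0·-281 + 3·-83 + 2·-71 + 2·-13 = -417
  a_10 = 0·-417 + 3·-281 + 2·-83 + 2·-71 = -1151
  a_11 = 0·-1151 + 3·-417 + 2·-281 + 2·-83 = -1979
  a_12 = 0·-1979 + 3·-1151 + 2·-417 + 2·-281 = -4849
  a_13 = 0·-4849 + 3·-1979 + 2·-1151 + 2·-417 = -9073
  a_14 = 0·-9073 + 3·-4849 + 2·-1979 + 2·-1151 = -20807

0,3,2,2 ; -20807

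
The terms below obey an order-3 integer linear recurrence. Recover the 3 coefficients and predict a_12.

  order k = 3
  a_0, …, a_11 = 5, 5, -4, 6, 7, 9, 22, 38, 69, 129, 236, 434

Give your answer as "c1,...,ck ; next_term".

  a_3 = 1·-4 + 1·5 + 1·5 = 6
  a_4 = 1·6 + 1·-4 + 1·5 = 7
  a_5 = 1·7 + 1·6 + 1·-4 = 9
  a_6 = 1·9 + 1·7 + 1·6 = 22
  a_7 = 1·22 + 1·9 + 1·7 = 38
  a_8 = 1·38 + 1·22 + 1·9 = 69
  a_9 = 1·69 + 1·38 + 1·22 = 129
  a_10 = 1·129 + 1·69 + 1·38 = 236
  a_11 = 1·236 + 1·129 + 1·69 = 434
  a_12 = 1·434 + 1·236 + 1·129 = 799

1,1,1 ; 799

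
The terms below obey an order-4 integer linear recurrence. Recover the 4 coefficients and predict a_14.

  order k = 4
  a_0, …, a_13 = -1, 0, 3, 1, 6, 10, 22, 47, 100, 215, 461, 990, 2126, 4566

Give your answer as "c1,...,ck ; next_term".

  a_4 = 2·1 + 1·3 + -1·0 + -1·-1 = 6
  a_5 = 2·6 + 1·1 + -1·3 + -1·0 = 10
  a_6 = 2·10 + 1·6 + -1·1 + -1·3 = 22
  a_7 = 2·22 + 1·10 + -1·6 + -1·1 = 47
  a_8 = 2·47 + 1·22 + -1·10 + -1·6 = 100
  a_9 = 2·100 + 1·47 + -1·22 + -1·10 = 215
  a_10 = 2·215 + 1·100 + -1·47 + -1·22 = 461
  a_11 = 2·461 + 1·215 + -1·100 + -1·47 = 990
  a_12 = 2·990 + 1·461 + -1·215 + -1·100 = 2126
  a_13 = 2·2126 + 1·990 + -1·461 + -1·215 = 4566
  a_14 = 2·4566 + 1·2126 + -1·990 + -1·461 = 9807

2,1,-1,-1 ; 9807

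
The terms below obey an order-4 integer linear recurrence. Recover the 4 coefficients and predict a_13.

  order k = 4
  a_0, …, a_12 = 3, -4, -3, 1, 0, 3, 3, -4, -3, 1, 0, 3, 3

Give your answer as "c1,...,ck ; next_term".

0,-1,0,-1 ; -4

  a_4 = 0·1 + -1·-3 + 0·-4 + -1·3 = 0
  a_5 = 0·0 + -1·1 + 0·-3 + -1·-4 = 3
  a_6 = 0·3 + -1·0 + 0·1 + -1·-3 = 3
  a_7 = 0·3 + -1·3 + 0·0 + -1·1 = -4
  a_8 = 0·-4 + -1·3 + 0·3 + -1·0 = -3
  a_9 = 0·-3 + -1·-4 + 0·3 + -1·3 = 1
  a_10 = 0·1 + -1·-3 + 0·-4 + -1·3 = 0
  a_11 = 0·0 + -1·1 + 0·-3 + -1·-4 = 3
  a_12 = 0·3 + -1·0 + 0·1 + -1·-3 = 3
  a_13 = 0·3 + -1·3 + 0·0 + -1·1 = -4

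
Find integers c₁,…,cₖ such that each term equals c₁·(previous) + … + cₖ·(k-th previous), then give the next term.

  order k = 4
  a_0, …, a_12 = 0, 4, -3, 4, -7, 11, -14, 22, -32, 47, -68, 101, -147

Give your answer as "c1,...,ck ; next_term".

  a_4 = 0·4 + 1·-3 + -1·4 + 1·0 = -7
  a_5 = 0·-7 + 1·4 + -1·-3 + 1·4 = 11
  a_6 = 0·11 + 1·-7 + -1·4 + 1·-3 = -14
  a_7 = 0·-14 + 1·11 + -1·-7 + 1·4 = 22
  a_8 = 0·22 + 1·-14 + -1·11 + 1·-7 = -32
  a_9 = 0·-32 + 1·22 + -1·-14 + 1·11 = 47
  a_10 = 0·47 + 1·-32 + -1·22 + 1·-14 = -68
  a_11 = 0·-68 + 1·47 + -1·-32 + 1·22 = 101
  a_12 = 0·101 + 1·-68 + -1·47 + 1·-32 = -147
  a_13 = 0·-147 + 1·101 + -1·-68 + 1·47 = 216

0,1,-1,1 ; 216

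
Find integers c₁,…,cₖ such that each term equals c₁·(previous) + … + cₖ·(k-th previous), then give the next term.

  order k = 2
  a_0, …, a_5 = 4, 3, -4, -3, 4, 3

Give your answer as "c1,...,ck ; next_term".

  a_2 = 0·3 + -1·4 = -4
  a_3 = 0·-4 + -1·3 = -3
  a_4 = 0·-3 + -1·-4 = 4
  a_5 = 0·4 + -1·-3 = 3
  a_6 = 0·3 + -1·4 = -4

0,-1 ; -4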